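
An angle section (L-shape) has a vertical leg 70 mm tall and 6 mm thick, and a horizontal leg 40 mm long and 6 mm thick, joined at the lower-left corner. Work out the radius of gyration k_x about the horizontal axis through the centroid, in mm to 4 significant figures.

k_x ≈ 22.39 mm

Decompose the section into non-overlapping parts with the origin at the bottom-left of its bounding rectangle.
Vertical leg: 6 × 70, A = 420 mm², y = 35 mm, Ī = 171 500 mm⁴.
Horizontal leg (remainder): 34 × 6, A = 204 mm², y = 3 mm, Ī = 612 mm⁴.
Centroid: ȳ = ΣA·y / ΣA = 24.5385 mm.
Transfer each piece to the horizontal axis through the centroid using Ī + A·d² with d = y − 24.5385:
  vertical leg: d = 10.4615 mm → contributes +217 466 mm⁴
  horizontal leg (remainder): d = -21.5385 mm → contributes +95248.7 mm⁴
Total I = 312 715 mm⁴.
Radius of gyration: k = √(I/A) = √(312 715 / 624) = 22.3863 mm.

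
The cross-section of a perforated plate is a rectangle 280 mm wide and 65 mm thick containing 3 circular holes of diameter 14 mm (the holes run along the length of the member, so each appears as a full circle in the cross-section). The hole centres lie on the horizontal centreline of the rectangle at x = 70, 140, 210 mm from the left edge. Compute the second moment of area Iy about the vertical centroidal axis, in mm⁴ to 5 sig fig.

Decompose the section into non-overlapping parts with the origin at the bottom-left of its bounding rectangle.
Plate: 280 × 65, A = 18 200 mm², x = 140 mm, Ī = 118 906 667 mm⁴.
Hole 1 (subtracted): ⌀14, A = 153.938 mm², x = 70 mm, Ī = 1885.741 mm⁴.
Hole 2 (subtracted): ⌀14, A = 153.938 mm², x = 140 mm, Ī = 1885.741 mm⁴.
Hole 3 (subtracted): ⌀14, A = 153.938 mm², x = 210 mm, Ī = 1885.741 mm⁴.
By symmetry the centroid is at mid-width, x̄ = 140 mm.
Transfer each piece to the vertical centroidal axis using Ī + A·d² with d = x − 140:
  plate: d = 0 mm → contributes +118 906 667 mm⁴
  hole 1: d = -70 mm → contributes −756182.1 mm⁴
  hole 2: d = 0 mm → contributes −1885.741 mm⁴
  hole 3: d = 70 mm → contributes −756182.1 mm⁴
Total I = 117 392 417 mm⁴.

Iy ≈ 1.1739 × 10⁸ mm⁴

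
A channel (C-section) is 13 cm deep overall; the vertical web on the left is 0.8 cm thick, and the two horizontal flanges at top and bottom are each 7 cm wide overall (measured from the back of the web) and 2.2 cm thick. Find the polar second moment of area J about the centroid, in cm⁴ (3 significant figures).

J ≈ 1130 cm⁴

Split into non-overlapping primitives; take the origin at the lower-left of the bounding box.
Web: 0.8 × 13, A = 10.4 cm², y = 6.5 cm, Ī = 146.47 cm⁴.
Top flange (beyond web): 6.2 × 2.2, A = 13.64 cm², y = 11.9 cm, Ī = 5.5015 cm⁴.
Bottom flange (beyond web): 6.2 × 2.2, A = 13.64 cm², y = 1.1 cm, Ī = 5.5015 cm⁴.
By symmetry the centroid is at mid-height, ȳ = 6.5 cm.
Transfer each piece to the centroidal x-axis using Ī + A·d² with d = y − 6.5:
  web: d = 0 cm → contributes +146.47 cm⁴
  top flange (beyond web): d = 5.4 cm → contributes +403.24 cm⁴
  bottom flange (beyond web): d = -5.4 cm → contributes +403.24 cm⁴
Total I = 952.95 cm⁴.
For the y-axis: x̄ = 2.934 cm.
Repeating about the centroidal y-axis gives I_y = 180.18 cm⁴.
Polar second moment: J = I_x + I_y = 1133.1 cm⁴.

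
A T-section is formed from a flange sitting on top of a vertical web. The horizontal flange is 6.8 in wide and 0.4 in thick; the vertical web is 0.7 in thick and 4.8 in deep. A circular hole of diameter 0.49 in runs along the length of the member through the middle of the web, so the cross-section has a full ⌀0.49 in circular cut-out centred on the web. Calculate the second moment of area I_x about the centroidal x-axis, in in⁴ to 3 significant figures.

Decompose the section into non-overlapping parts with the origin at the bottom-left of its bounding rectangle.
Flange: 6.8 × 0.4, A = 2.72 in², y = 5 in, Ī = 0.036267 in⁴.
Web: 0.7 × 4.8, A = 3.36 in², y = 2.4 in, Ī = 6.4512 in⁴.
Hole (subtracted): ⌀0.49, A = 0.18857 in², y = 2.4 in, Ī = 0.0028298 in⁴.
Centroid: ȳ = ΣA·y / ΣA = 3.6004 in.
Transfer each piece to the centroidal x-axis using Ī + A·d² with d = y − 3.6004:
  flange: d = 1.3996 in → contributes +5.3645 in⁴
  web: d = -1.2004 in → contributes +11.293 in⁴
  hole: d = -1.2004 in → contributes −0.27455 in⁴
Total I = 16.383 in⁴.

I_x ≈ 16.4 in⁴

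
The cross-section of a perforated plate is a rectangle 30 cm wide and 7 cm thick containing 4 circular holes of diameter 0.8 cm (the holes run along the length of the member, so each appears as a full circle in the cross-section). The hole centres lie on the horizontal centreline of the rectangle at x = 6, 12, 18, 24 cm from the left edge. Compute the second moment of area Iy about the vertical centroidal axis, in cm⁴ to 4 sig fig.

Decompose the section into non-overlapping parts with the origin at the bottom-left of its bounding rectangle.
Plate: 30 × 7, A = 210 cm², x = 15 cm, Ī = 15 750 cm⁴.
Hole 1 (subtracted): ⌀0.8, A = 0.502655 cm², x = 6 cm, Ī = 0.0201062 cm⁴.
Hole 2 (subtracted): ⌀0.8, A = 0.502655 cm², x = 12 cm, Ī = 0.0201062 cm⁴.
Hole 3 (subtracted): ⌀0.8, A = 0.502655 cm², x = 18 cm, Ī = 0.0201062 cm⁴.
Hole 4 (subtracted): ⌀0.8, A = 0.502655 cm², x = 24 cm, Ī = 0.0201062 cm⁴.
By symmetry the centroid is at mid-width, x̄ = 15 cm.
Transfer each piece to the vertical centroidal axis using Ī + A·d² with d = x − 15:
  plate: d = 0 cm → contributes +15 750 cm⁴
  hole 1: d = -9 cm → contributes −40.7351 cm⁴
  hole 2: d = -3 cm → contributes −4.544 cm⁴
  hole 3: d = 3 cm → contributes −4.544 cm⁴
  hole 4: d = 9 cm → contributes −40.7351 cm⁴
Total I = 15659.4 cm⁴.

Iy ≈ 1.566 × 10⁴ cm⁴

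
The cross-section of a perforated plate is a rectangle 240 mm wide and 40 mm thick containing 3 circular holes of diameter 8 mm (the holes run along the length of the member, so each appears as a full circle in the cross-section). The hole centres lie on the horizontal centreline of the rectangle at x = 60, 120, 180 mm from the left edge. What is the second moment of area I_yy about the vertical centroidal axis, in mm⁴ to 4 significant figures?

Split into non-overlapping primitives; take the origin at the lower-left of the bounding box.
Plate: 240 × 40, A = 9 600 mm², x = 120 mm, Ī = 46 080 000 mm⁴.
Hole 1 (subtracted): ⌀8, A = 50.2655 mm², x = 60 mm, Ī = 201.062 mm⁴.
Hole 2 (subtracted): ⌀8, A = 50.2655 mm², x = 120 mm, Ī = 201.062 mm⁴.
Hole 3 (subtracted): ⌀8, A = 50.2655 mm², x = 180 mm, Ī = 201.062 mm⁴.
By symmetry the centroid is at mid-width, x̄ = 120 mm.
Transfer each piece to the vertical centroidal axis using Ī + A·d² with d = x − 120:
  plate: d = 0 mm → contributes +46 080 000 mm⁴
  hole 1: d = -60 mm → contributes −181 157 mm⁴
  hole 2: d = 0 mm → contributes −201.062 mm⁴
  hole 3: d = 60 mm → contributes −181 157 mm⁴
Total I = 45 717 485 mm⁴.

I_yy ≈ 4.572 × 10⁷ mm⁴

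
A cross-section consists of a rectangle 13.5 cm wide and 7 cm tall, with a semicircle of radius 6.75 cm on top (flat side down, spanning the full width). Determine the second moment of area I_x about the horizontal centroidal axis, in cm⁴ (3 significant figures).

Split into non-overlapping primitives; take the origin at the lower-left of the bounding box.
Rectangular body: 13.5 × 7, A = 94.5 cm², y = 3.5 cm, Ī = 385.88 cm⁴.
Semicircular cap: semicircle r = 6.75, A = 71.569 cm², y = 9.8648 cm, Ī = 227.85 cm⁴.
Centroid: ȳ = ΣA·y / ΣA = 6.243 cm.
Transfer each piece to the horizontal centroidal axis using Ī + A·d² with d = y − 6.243:
  rectangular body: d = -2.743 cm → contributes +1096.9 cm⁴
  semicircular cap: d = 3.6218 cm → contributes +1166.7 cm⁴
Total I = 2263.5 cm⁴.

I_x ≈ 2260 cm⁴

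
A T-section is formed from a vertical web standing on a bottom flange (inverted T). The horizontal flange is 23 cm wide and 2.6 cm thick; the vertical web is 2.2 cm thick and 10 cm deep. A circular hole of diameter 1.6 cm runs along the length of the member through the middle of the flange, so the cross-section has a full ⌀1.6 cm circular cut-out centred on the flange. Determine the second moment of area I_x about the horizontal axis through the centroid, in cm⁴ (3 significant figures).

I_x ≈ 849 cm⁴

Treat the section as a set of non-overlapping primitives; coordinates are from the bounding-box lower-left.
Flange: 23 × 2.6, A = 59.8 cm², y = 1.3 cm, Ī = 33.687 cm⁴.
Web: 2.2 × 10, A = 22 cm², y = 7.6 cm, Ī = 183.33 cm⁴.
Hole (subtracted): ⌀1.6, A = 2.0106 cm², y = 1.3 cm, Ī = 0.3217 cm⁴.
Centroid: ȳ = ΣA·y / ΣA = 3.0371 cm.
Transfer each piece to the horizontal axis through the centroid using Ī + A·d² with d = y − 3.0371:
  flange: d = -1.7371 cm → contributes +214.13 cm⁴
  web: d = 4.5629 cm → contributes +641.38 cm⁴
  hole: d = -1.7371 cm → contributes −6.3886 cm⁴
Total I = 849.12 cm⁴.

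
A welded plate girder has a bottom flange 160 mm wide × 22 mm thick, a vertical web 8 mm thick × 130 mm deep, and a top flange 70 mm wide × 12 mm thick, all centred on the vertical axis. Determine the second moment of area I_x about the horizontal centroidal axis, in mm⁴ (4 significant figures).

Decompose the section into non-overlapping parts with the origin at the bottom-left of its bounding rectangle.
Bottom plate: 160 × 22, A = 3 520 mm², y = 11 mm, Ī = 141 973 mm⁴.
Web plate: 8 × 130, A = 1 040 mm², y = 87 mm, Ī = 1 464 667 mm⁴.
Top plate: 70 × 12, A = 840 mm², y = 158 mm, Ī = 10 080 mm⁴.
Centroid: ȳ = ΣA·y / ΣA = 48.5037 mm.
Transfer each piece to the horizontal centroidal axis using Ī + A·d² with d = y − 48.5037:
  bottom plate: d = -37.5037 mm → contributes +5 092 951 mm⁴
  web plate: d = 38.4963 mm → contributes +3 005 910 mm⁴
  top plate: d = 109.496 mm → contributes +10 081 209 mm⁴
Total I = 18 180 070 mm⁴.

I_x ≈ 1.818 × 10⁷ mm⁴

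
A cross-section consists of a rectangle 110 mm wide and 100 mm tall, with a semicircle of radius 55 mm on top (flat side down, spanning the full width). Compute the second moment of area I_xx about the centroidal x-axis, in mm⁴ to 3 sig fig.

I_xx ≈ 2.80 × 10⁷ mm⁴

Decompose the section into non-overlapping parts with the origin at the bottom-left of its bounding rectangle.
Rectangular body: 110 × 100, A = 11 000 mm², y = 50 mm, Ī = 9 166 667 mm⁴.
Semicircular cap: semicircle r = 55, A = 4751.7 mm², y = 123.34 mm, Ī = 1 004 345 mm⁴.
Centroid: ȳ = ΣA·y / ΣA = 72.125 mm.
Transfer each piece to the centroidal x-axis using Ī + A·d² with d = y − 72.125:
  rectangular body: d = -22.125 mm → contributes +14 551 158 mm⁴
  semicircular cap: d = 51.218 mm → contributes +13 469 340 mm⁴
Total I = 28 020 498 mm⁴.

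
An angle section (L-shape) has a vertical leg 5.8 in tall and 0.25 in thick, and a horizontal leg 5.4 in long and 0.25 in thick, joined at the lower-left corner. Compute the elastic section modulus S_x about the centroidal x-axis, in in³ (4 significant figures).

S_x ≈ 2.217 in³

Split into non-overlapping primitives; take the origin at the lower-left of the bounding box.
Vertical leg: 0.25 × 5.8, A = 1.45 in², y = 2.9 in, Ī = 4.06483 in⁴.
Horizontal leg (remainder): 5.15 × 0.25, A = 1.2875 in², y = 0.125 in, Ī = 0.00670573 in⁴.
Centroid: ȳ = ΣA·y / ΣA = 1.59486 in.
Transfer each piece to the centroidal x-axis using Ī + A·d² with d = y − 1.59486:
  vertical leg: d = 1.30514 in → contributes +6.53474 in⁴
  horizontal leg (remainder): d = -1.46986 in → contributes +2.78835 in⁴
Total I = 9.32308 in⁴.
Extreme fibre distance c = 4.20514 in; S = I/c = 2.21707 in³.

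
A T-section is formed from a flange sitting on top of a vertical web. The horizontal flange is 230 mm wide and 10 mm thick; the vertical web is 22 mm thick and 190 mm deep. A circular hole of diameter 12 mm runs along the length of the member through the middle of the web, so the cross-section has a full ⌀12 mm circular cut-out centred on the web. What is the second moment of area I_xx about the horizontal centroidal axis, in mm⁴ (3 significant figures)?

I_xx ≈ 2.73 × 10⁷ mm⁴

Split into non-overlapping primitives; take the origin at the lower-left of the bounding box.
Flange: 230 × 10, A = 2 300 mm², y = 195 mm, Ī = 19 167 mm⁴.
Web: 22 × 190, A = 4 180 mm², y = 95 mm, Ī = 12 574 833 mm⁴.
Hole (subtracted): ⌀12, A = 113.1 mm², y = 95 mm, Ī = 1017.9 mm⁴.
Centroid: ȳ = ΣA·y / ΣA = 131.12 mm.
Transfer each piece to the horizontal centroidal axis using Ī + A·d² with d = y − 131.12:
  flange: d = 63.876 mm → contributes +9 403 404 mm⁴
  web: d = -36.124 mm → contributes +18 029 592 mm⁴
  hole: d = -36.124 mm → contributes −148 606 mm⁴
Total I = 27 284 390 mm⁴.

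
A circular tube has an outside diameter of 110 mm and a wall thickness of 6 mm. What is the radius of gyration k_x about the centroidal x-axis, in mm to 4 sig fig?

Decompose the section into non-overlapping parts with the origin at the bottom-left of its bounding rectangle.
Outer circle: ⌀110, A = 9503.32 mm², y = 55 mm, Ī = 7 186 884 mm⁴.
Bore (subtracted): ⌀98, A = 7542.96 mm², y = 55 mm, Ī = 4 527 664 mm⁴.
By symmetry the centroid is at mid-height, ȳ = 55 mm.
All pieces are centred on the centroidal x-axis, so I = ΣĪ (holes subtracted) = 2 659 220 mm⁴.
Radius of gyration: k = √(I/A) = √(2 659 220 / 1960.35) = 36.8307 mm.

k_x ≈ 36.83 mm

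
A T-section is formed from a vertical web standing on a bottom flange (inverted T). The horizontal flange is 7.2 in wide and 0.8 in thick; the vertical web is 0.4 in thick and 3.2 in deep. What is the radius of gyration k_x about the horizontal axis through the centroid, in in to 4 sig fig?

Split into non-overlapping primitives; take the origin at the lower-left of the bounding box.
Flange: 7.2 × 0.8, A = 5.76 in², y = 0.4 in, Ī = 0.3072 in⁴.
Web: 0.4 × 3.2, A = 1.28 in², y = 2.4 in, Ī = 1.09227 in⁴.
Centroid: ȳ = ΣA·y / ΣA = 0.763636 in.
Transfer each piece to the horizontal axis through the centroid using Ī + A·d² with d = y − 0.763636:
  flange: d = -0.363636 in → contributes +1.06885 in⁴
  web: d = 1.63636 in → contributes +4.5197 in⁴
Total I = 5.58856 in⁴.
Radius of gyration: k = √(I/A) = √(5.58856 / 7.04) = 0.890971 in.

k_x ≈ 0.8910 in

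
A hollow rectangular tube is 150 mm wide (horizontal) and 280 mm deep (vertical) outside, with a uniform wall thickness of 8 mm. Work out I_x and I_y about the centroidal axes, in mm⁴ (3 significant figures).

I_x ≈ 6.89 × 10⁷ mm⁴, I_y ≈ 2.58 × 10⁷ mm⁴

Split into non-overlapping primitives; take the origin at the lower-left of the bounding box.
Outer rectangle: 150 × 280, A = 42 000 mm², y = 140 mm, Ī = 274 400 000 mm⁴.
Inner void (subtracted): 134 × 264, A = 35 376 mm², y = 140 mm, Ī = 205 463 808 mm⁴.
By symmetry the centroid is at mid-height, ȳ = 140 mm.
All pieces are centred on the centroidal x-axis, so I = ΣĪ (holes subtracted) = 68 936 192 mm⁴.
Repeating about the centroidal y-axis gives I_y = 25 815 712 mm⁴.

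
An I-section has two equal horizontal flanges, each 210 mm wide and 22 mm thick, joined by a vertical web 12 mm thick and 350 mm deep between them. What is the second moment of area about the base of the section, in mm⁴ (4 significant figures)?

Break the section into simple shapes (no overlaps), measuring from the bottom-left corner of the bounding box.
Bottom flange: 210 × 22, A = 4 620 mm², y = 11 mm, Ī = 186 340 mm⁴.
Web: 12 × 350, A = 4 200 mm², y = 197 mm, Ī = 42 875 000 mm⁴.
Top flange: 210 × 22, A = 4 620 mm², y = 383 mm, Ī = 186 340 mm⁴.
Transfer each piece to the base of the section using Ī + A·d² with d = y − 0:
  bottom flange: d = 11 mm → contributes +745 360 mm⁴
  web: d = 197 mm → contributes +205 872 800 mm⁴
  top flange: d = 383 mm → contributes +677 889 520 mm⁴
Total I = 884 507 680 mm⁴.

I_base ≈ 8.845 × 10⁸ mm⁴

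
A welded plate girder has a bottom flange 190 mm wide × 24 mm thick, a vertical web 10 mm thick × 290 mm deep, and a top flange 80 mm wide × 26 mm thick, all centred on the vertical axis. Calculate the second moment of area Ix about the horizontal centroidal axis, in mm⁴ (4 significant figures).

Ix ≈ 1.693 × 10⁸ mm⁴

Treat the section as a set of non-overlapping primitives; coordinates are from the bounding-box lower-left.
Bottom plate: 190 × 24, A = 4 560 mm², y = 12 mm, Ī = 218 880 mm⁴.
Web plate: 10 × 290, A = 2 900 mm², y = 169 mm, Ī = 20 324 167 mm⁴.
Top plate: 80 × 26, A = 2 080 mm², y = 327 mm, Ī = 117 173 mm⁴.
Centroid: ȳ = ΣA·y / ΣA = 128.405 mm.
Transfer each piece to the horizontal centroidal axis using Ī + A·d² with d = y − 128.405:
  bottom plate: d = -116.405 mm → contributes +62 007 034 mm⁴
  web plate: d = 40.5954 mm → contributes +25 103 325 mm⁴
  top plate: d = 198.595 mm → contributes +82 152 640 mm⁴
Total I = 169 262 998 mm⁴.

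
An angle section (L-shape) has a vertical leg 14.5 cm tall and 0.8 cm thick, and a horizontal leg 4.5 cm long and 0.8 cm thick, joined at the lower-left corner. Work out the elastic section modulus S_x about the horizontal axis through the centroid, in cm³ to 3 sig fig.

Decompose the section into non-overlapping parts with the origin at the bottom-left of its bounding rectangle.
Vertical leg: 0.8 × 14.5, A = 11.6 cm², y = 7.25 cm, Ī = 203.24 cm⁴.
Horizontal leg (remainder): 3.7 × 0.8, A = 2.96 cm², y = 0.4 cm, Ī = 0.15787 cm⁴.
Centroid: ȳ = ΣA·y / ΣA = 5.8574 cm.
Transfer each piece to the horizontal axis through the centroid using Ī + A·d² with d = y − 5.8574:
  vertical leg: d = 1.3926 cm → contributes +225.74 cm⁴
  horizontal leg (remainder): d = -5.4574 cm → contributes +88.317 cm⁴
Total I = 314.05 cm⁴.
Extreme fibre distance c = 8.6426 cm; S = I/c = 36.338 cm³.

S_x ≈ 36.3 cm³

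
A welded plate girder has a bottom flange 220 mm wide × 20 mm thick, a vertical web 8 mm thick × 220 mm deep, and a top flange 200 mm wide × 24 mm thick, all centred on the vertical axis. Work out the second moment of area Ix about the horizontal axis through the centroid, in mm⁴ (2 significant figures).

Break the section into simple shapes (no overlaps), measuring from the bottom-left corner of the bounding box.
Bottom plate: 220 × 20, A = 4 400 mm², y = 10 mm, Ī = 146 667 mm⁴.
Web plate: 8 × 220, A = 1 760 mm², y = 130 mm, Ī = 7 098 667 mm⁴.
Top plate: 200 × 24, A = 4 800 mm², y = 252 mm, Ī = 230 400 mm⁴.
Centroid: ȳ = ΣA·y / ΣA = 135.3 mm.
Transfer each piece to the horizontal axis through the centroid using Ī + A·d² with d = y − 135.3:
  bottom plate: d = -125.3 mm → contributes +69 177 976 mm⁴
  web plate: d = -5.255 mm → contributes +7 147 278 mm⁴
  top plate: d = 116.7 mm → contributes +65 650 964 mm⁴
Total I = 141 976 218 mm⁴.

Ix ≈ 1.4 × 10⁸ mm⁴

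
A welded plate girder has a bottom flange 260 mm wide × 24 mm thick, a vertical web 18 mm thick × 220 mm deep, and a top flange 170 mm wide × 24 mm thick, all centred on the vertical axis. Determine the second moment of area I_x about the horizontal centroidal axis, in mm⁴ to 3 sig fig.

Decompose the section into non-overlapping parts with the origin at the bottom-left of its bounding rectangle.
Bottom plate: 260 × 24, A = 6 240 mm², y = 12 mm, Ī = 299 520 mm⁴.
Web plate: 18 × 220, A = 3 960 mm², y = 134 mm, Ī = 15 972 000 mm⁴.
Top plate: 170 × 24, A = 4 080 mm², y = 256 mm, Ī = 195 840 mm⁴.
Centroid: ȳ = ΣA·y / ΣA = 115.55 mm.
Transfer each piece to the horizontal centroidal axis using Ī + A·d² with d = y − 115.55:
  bottom plate: d = -103.55 mm → contributes +67 203 673 mm⁴
  web plate: d = 18.454 mm → contributes +17 320 547 mm⁴
  top plate: d = 140.45 mm → contributes +80 683 080 mm⁴
Total I = 165 207 299 mm⁴.

I_x ≈ 1.65 × 10⁸ mm⁴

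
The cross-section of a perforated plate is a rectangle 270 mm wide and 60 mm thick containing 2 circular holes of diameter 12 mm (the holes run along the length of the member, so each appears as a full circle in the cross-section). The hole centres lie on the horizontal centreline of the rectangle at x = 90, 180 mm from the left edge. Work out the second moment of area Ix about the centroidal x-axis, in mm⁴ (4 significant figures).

Treat the section as a set of non-overlapping primitives; coordinates are from the bounding-box lower-left.
Plate: 270 × 60, A = 16 200 mm², y = 30 mm, Ī = 4 860 000 mm⁴.
Hole 1 (subtracted): ⌀12, A = 113.097 mm², y = 30 mm, Ī = 1017.88 mm⁴.
Hole 2 (subtracted): ⌀12, A = 113.097 mm², y = 30 mm, Ī = 1017.88 mm⁴.
By symmetry the centroid is at mid-height, ȳ = 30 mm.
All pieces are centred on the centroidal x-axis, so I = ΣĪ (holes subtracted) = 4 857 964 mm⁴.

Ix ≈ 4.858 × 10⁶ mm⁴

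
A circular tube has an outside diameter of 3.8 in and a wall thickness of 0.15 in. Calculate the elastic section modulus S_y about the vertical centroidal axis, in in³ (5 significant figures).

Split into non-overlapping primitives; take the origin at the lower-left of the bounding box.
Outer circle: ⌀3.8, A = 11.34115 in², x = 1.9 in, Ī = 10.23539 in⁴.
Bore (subtracted): ⌀3.5, A = 9.621128 in², x = 1.9 in, Ī = 7.366176 in⁴.
By symmetry the centroid is at mid-width, x̄ = 1.9 in.
All pieces are centred on the vertical centroidal axis, so I = ΣĪ (holes subtracted) = 2.869212 in⁴.
Extreme fibre distance c = 1.9 in; S = I/c = 1.510111 in³.

S_y ≈ 1.5101 in³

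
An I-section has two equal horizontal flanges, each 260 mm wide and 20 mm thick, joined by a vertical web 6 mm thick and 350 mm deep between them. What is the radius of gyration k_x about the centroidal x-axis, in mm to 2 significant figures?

k_x ≈ 170 mm

Split into non-overlapping primitives; take the origin at the lower-left of the bounding box.
Bottom flange: 260 × 20, A = 5 200 mm², y = 10 mm, Ī = 173 333 mm⁴.
Web: 6 × 350, A = 2 100 mm², y = 195 mm, Ī = 21 437 500 mm⁴.
Top flange: 260 × 20, A = 5 200 mm², y = 380 mm, Ī = 173 333 mm⁴.
By symmetry the centroid is at mid-height, ȳ = 195 mm.
Transfer each piece to the centroidal x-axis using Ī + A·d² with d = y − 195:
  bottom flange: d = -185 mm → contributes +178 143 333 mm⁴
  web: d = 0 mm → contributes +21 437 500 mm⁴
  top flange: d = 185 mm → contributes +178 143 333 mm⁴
Total I = 377 724 167 mm⁴.
Radius of gyration: k = √(I/A) = √(377 724 167 / 12 500) = 173.8 mm.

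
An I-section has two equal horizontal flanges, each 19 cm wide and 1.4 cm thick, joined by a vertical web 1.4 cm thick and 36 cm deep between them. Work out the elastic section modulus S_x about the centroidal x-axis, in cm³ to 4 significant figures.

Split into non-overlapping primitives; take the origin at the lower-left of the bounding box.
Bottom flange: 19 × 1.4, A = 26.6 cm², y = 0.7 cm, Ī = 4.34467 cm⁴.
Web: 1.4 × 36, A = 50.4 cm², y = 19.4 cm, Ī = 5443.2 cm⁴.
Top flange: 19 × 1.4, A = 26.6 cm², y = 38.1 cm, Ī = 4.34467 cm⁴.
By symmetry the centroid is at mid-height, ȳ = 19.4 cm.
Transfer each piece to the centroidal x-axis using Ī + A·d² with d = y − 19.4:
  bottom flange: d = -18.7 cm → contributes +9306.1 cm⁴
  web: d = 0 cm → contributes +5443.2 cm⁴
  top flange: d = 18.7 cm → contributes +9306.1 cm⁴
Total I = 24055.4 cm⁴.
Extreme fibre distance c = 19.4 cm; S = I/c = 1239.97 cm³.

S_x ≈ 1240 cm³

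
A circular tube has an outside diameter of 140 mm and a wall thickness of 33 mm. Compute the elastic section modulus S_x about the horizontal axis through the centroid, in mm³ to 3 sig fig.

Split into non-overlapping primitives; take the origin at the lower-left of the bounding box.
Outer circle: ⌀140, A = 15 394 mm², y = 70 mm, Ī = 18 857 410 mm⁴.
Bore (subtracted): ⌀74, A = 4300.8 mm², y = 70 mm, Ī = 1 471 963 mm⁴.
By symmetry the centroid is at mid-height, ȳ = 70 mm.
All pieces are centred on the horizontal axis through the centroid, so I = ΣĪ (holes subtracted) = 17 385 447 mm⁴.
Extreme fibre distance c = 70 mm; S = I/c = 248 364 mm³.

S_x ≈ 2.48 × 10⁵ mm³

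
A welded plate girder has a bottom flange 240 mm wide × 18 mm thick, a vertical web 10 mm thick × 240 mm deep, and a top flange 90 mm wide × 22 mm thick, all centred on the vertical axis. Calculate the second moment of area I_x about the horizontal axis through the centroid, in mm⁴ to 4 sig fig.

Split into non-overlapping primitives; take the origin at the lower-left of the bounding box.
Bottom plate: 240 × 18, A = 4 320 mm², y = 9 mm, Ī = 116 640 mm⁴.
Web plate: 10 × 240, A = 2 400 mm², y = 138 mm, Ī = 11 520 000 mm⁴.
Top plate: 90 × 22, A = 1 980 mm², y = 269 mm, Ī = 79 860 mm⁴.
Centroid: ȳ = ΣA·y / ΣA = 103.759 mm.
Transfer each piece to the horizontal axis through the centroid using Ī + A·d² with d = y − 103.759:
  bottom plate: d = -94.7586 mm → contributes +38 906 768 mm⁴
  web plate: d = 34.2414 mm → contributes +14 333 933 mm⁴
  top plate: d = 165.241 mm → contributes +54 143 193 mm⁴
Total I = 107 383 893 mm⁴.

I_x ≈ 1.074 × 10⁸ mm⁴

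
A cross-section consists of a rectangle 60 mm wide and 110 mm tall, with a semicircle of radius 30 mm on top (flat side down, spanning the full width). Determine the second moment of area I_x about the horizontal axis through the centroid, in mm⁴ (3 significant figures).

I_x ≈ 1.21 × 10⁷ mm⁴

Decompose the section into non-overlapping parts with the origin at the bottom-left of its bounding rectangle.
Rectangular body: 60 × 110, A = 6 600 mm², y = 55 mm, Ī = 6 655 000 mm⁴.
Semicircular cap: semicircle r = 30, A = 1413.7 mm², y = 122.73 mm, Ī = 88 903 mm⁴.
Centroid: ȳ = ΣA·y / ΣA = 66.949 mm.
Transfer each piece to the horizontal axis through the centroid using Ī + A·d² with d = y − 66.949:
  rectangular body: d = -11.949 mm → contributes +7 597 310 mm⁴
  semicircular cap: d = 55.784 mm → contributes +4 488 118 mm⁴
Total I = 12 085 427 mm⁴.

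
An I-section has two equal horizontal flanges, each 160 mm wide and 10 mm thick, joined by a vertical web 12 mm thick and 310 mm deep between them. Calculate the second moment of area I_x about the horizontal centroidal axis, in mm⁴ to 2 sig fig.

I_x ≈ 1.1 × 10⁸ mm⁴

Treat the section as a set of non-overlapping primitives; coordinates are from the bounding-box lower-left.
Bottom flange: 160 × 10, A = 1 600 mm², y = 5 mm, Ī = 13 333 mm⁴.
Web: 12 × 310, A = 3 720 mm², y = 165 mm, Ī = 29 791 000 mm⁴.
Top flange: 160 × 10, A = 1 600 mm², y = 325 mm, Ī = 13 333 mm⁴.
By symmetry the centroid is at mid-height, ȳ = 165 mm.
Transfer each piece to the horizontal centroidal axis using Ī + A·d² with d = y − 165:
  bottom flange: d = -160 mm → contributes +40 973 333 mm⁴
  web: d = 0 mm → contributes +29 791 000 mm⁴
  top flange: d = 160 mm → contributes +40 973 333 mm⁴
Total I = 111 737 667 mm⁴.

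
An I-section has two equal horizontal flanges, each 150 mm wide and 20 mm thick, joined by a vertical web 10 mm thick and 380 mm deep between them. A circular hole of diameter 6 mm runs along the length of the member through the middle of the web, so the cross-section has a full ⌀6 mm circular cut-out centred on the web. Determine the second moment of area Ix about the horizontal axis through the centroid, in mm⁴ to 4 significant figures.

Ix ≈ 2.859 × 10⁸ mm⁴

Decompose the section into non-overlapping parts with the origin at the bottom-left of its bounding rectangle.
Bottom flange: 150 × 20, A = 3 000 mm², y = 10 mm, Ī = 100 000 mm⁴.
Web: 10 × 380, A = 3 800 mm², y = 210 mm, Ī = 45 726 667 mm⁴.
Top flange: 150 × 20, A = 3 000 mm², y = 410 mm, Ī = 100 000 mm⁴.
Hole (subtracted): ⌀6, A = 28.2743 mm², y = 210 mm, Ī = 63.6173 mm⁴.
By symmetry the centroid is at mid-height, ȳ = 210 mm.
Transfer each piece to the horizontal axis through the centroid using Ī + A·d² with d = y − 210:
  bottom flange: d = -200 mm → contributes +120 100 000 mm⁴
  web: d = 0 mm → contributes +45 726 667 mm⁴
  top flange: d = 200 mm → contributes +120 100 000 mm⁴
  hole: d = 0 mm → contributes −63.6173 mm⁴
Total I = 285 926 603 mm⁴.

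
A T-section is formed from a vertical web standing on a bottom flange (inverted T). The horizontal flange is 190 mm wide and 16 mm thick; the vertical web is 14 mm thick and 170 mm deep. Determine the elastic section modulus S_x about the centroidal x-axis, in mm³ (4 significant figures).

Treat the section as a set of non-overlapping primitives; coordinates are from the bounding-box lower-left.
Flange: 190 × 16, A = 3 040 mm², y = 8 mm, Ī = 64853.3 mm⁴.
Web: 14 × 170, A = 2 380 mm², y = 101 mm, Ī = 5 731 833 mm⁴.
Centroid: ȳ = ΣA·y / ΣA = 48.8376 mm.
Transfer each piece to the centroidal x-axis using Ī + A·d² with d = y − 48.8376:
  flange: d = -40.8376 mm → contributes +5 134 700 mm⁴
  web: d = 52.1624 mm → contributes +12 207 604 mm⁴
Total I = 17 342 304 mm⁴.
Extreme fibre distance c = 137.162 mm; S = I/c = 126 436 mm³.

S_x ≈ 1.264 × 10⁵ mm³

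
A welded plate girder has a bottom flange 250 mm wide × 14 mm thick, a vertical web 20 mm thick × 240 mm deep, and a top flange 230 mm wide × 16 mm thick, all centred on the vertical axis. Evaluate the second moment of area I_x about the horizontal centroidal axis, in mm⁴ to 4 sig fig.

I_x ≈ 1.399 × 10⁸ mm⁴

Break the section into simple shapes (no overlaps), measuring from the bottom-left corner of the bounding box.
Bottom plate: 250 × 14, A = 3 500 mm², y = 7 mm, Ī = 57166.7 mm⁴.
Web plate: 20 × 240, A = 4 800 mm², y = 134 mm, Ī = 23 040 000 mm⁴.
Top plate: 230 × 16, A = 3 680 mm², y = 262 mm, Ī = 78506.7 mm⁴.
Centroid: ȳ = ΣA·y / ΣA = 136.215 mm.
Transfer each piece to the horizontal centroidal axis using Ī + A·d² with d = y − 136.215:
  bottom plate: d = -129.215 mm → contributes +58 495 298 mm⁴
  web plate: d = -2.21536 mm → contributes +23 063 558 mm⁴
  top plate: d = 125.785 mm → contributes +58 302 642 mm⁴
Total I = 139 861 498 mm⁴.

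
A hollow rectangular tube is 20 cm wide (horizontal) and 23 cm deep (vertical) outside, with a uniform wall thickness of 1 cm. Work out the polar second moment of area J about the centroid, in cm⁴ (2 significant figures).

Break the section into simple shapes (no overlaps), measuring from the bottom-left corner of the bounding box.
Outer rectangle: 20 × 23, A = 460 cm², y = 11.5 cm, Ī = 20 278 cm⁴.
Inner void (subtracted): 18 × 21, A = 378 cm², y = 11.5 cm, Ī = 13 892 cm⁴.
By symmetry the centroid is at mid-height, ȳ = 11.5 cm.
All pieces are centred on the centroidal x-axis, so I = ΣĪ (holes subtracted) = 6 387 cm⁴.
Repeating about the centroidal y-axis gives I_y = 5 127 cm⁴.
Polar second moment: J = I_x + I_y = 11 514 cm⁴.

J ≈ 1.2 × 10⁴ cm⁴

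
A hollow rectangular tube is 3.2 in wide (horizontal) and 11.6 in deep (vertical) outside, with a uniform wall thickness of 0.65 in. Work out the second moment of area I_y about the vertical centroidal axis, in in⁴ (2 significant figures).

Break the section into simple shapes (no overlaps), measuring from the bottom-left corner of the bounding box.
Outer rectangle: 3.2 × 11.6, A = 37.12 in², x = 1.6 in, Ī = 31.68 in⁴.
Inner void (subtracted): 1.9 × 10.3, A = 19.57 in², x = 1.6 in, Ī = 5.887 in⁴.
By symmetry the centroid is at mid-width, x̄ = 1.6 in.
All pieces are centred on the vertical centroidal axis, so I = ΣĪ (holes subtracted) = 25.79 in⁴.

I_y ≈ 26 in⁴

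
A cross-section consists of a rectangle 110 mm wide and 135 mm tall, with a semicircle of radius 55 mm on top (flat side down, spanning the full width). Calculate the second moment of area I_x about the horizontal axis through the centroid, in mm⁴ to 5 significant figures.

I_x ≈ 5.3265 × 10⁷ mm⁴

Treat the section as a set of non-overlapping primitives; coordinates are from the bounding-box lower-left.
Rectangular body: 110 × 135, A = 14 850 mm², y = 67.5 mm, Ī = 22 553 438 mm⁴.
Semicircular cap: semicircle r = 55, A = 4751.659 mm², y = 158.3427 mm, Ī = 1 004 345 mm⁴.
Centroid: ȳ = ΣA·y / ΣA = 89.52128 mm.
Transfer each piece to the horizontal axis through the centroid using Ī + A·d² with d = y − 89.52128:
  rectangular body: d = -22.02128 mm → contributes +29 754 749 mm⁴
  semicircular cap: d = 68.82144 mm → contributes +23 510 060 mm⁴
Total I = 53 264 809 mm⁴.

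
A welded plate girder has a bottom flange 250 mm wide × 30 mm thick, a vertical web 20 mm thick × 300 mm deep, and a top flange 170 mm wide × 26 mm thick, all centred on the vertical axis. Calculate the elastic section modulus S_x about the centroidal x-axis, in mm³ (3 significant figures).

S_x ≈ 1.72 × 10⁶ mm³

Split into non-overlapping primitives; take the origin at the lower-left of the bounding box.
Bottom plate: 250 × 30, A = 7 500 mm², y = 15 mm, Ī = 562 500 mm⁴.
Web plate: 20 × 300, A = 6 000 mm², y = 180 mm, Ī = 45 000 000 mm⁴.
Top plate: 170 × 26, A = 4 420 mm², y = 343 mm, Ī = 248 993 mm⁴.
Centroid: ȳ = ΣA·y / ΣA = 151.15 mm.
Transfer each piece to the centroidal x-axis using Ī + A·d² with d = y − 151.15:
  bottom plate: d = -136.15 mm → contributes +139 583 198 mm⁴
  web plate: d = 28.853 mm → contributes +49 994 862 mm⁴
  top plate: d = 191.85 mm → contributes +162 937 924 mm⁴
Total I = 352 515 984 mm⁴.
Extreme fibre distance c = 204.85 mm; S = I/c = 1 720 827 mm³.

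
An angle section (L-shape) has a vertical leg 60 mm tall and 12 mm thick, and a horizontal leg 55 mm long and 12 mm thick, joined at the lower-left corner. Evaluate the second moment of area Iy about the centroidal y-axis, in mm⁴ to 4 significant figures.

Treat the section as a set of non-overlapping primitives; coordinates are from the bounding-box lower-left.
Vertical leg: 12 × 60, A = 720 mm², x = 6 mm, Ī = 8 640 mm⁴.
Horizontal leg (remainder): 43 × 12, A = 516 mm², x = 33.5 mm, Ī = 79 507 mm⁴.
Centroid: x̄ = ΣA·x / ΣA = 17.4806 mm.
Transfer each piece to the centroidal y-axis using Ī + A·d² with d = x − 17.4806:
  vertical leg: d = -11.4806 mm → contributes +103 539 mm⁴
  horizontal leg (remainder): d = 16.0194 mm → contributes +211 924 mm⁴
Total I = 315 463 mm⁴.

Iy ≈ 3.155 × 10⁵ mm⁴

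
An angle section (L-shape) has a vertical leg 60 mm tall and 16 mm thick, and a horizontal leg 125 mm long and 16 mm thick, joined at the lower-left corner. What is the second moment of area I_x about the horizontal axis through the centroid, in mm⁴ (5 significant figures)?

I_x ≈ 6.2488 × 10⁵ mm⁴

Decompose the section into non-overlapping parts with the origin at the bottom-left of its bounding rectangle.
Vertical leg: 16 × 60, A = 960 mm², y = 30 mm, Ī = 288 000 mm⁴.
Horizontal leg (remainder): 109 × 16, A = 1 744 mm², y = 8 mm, Ī = 37205.33 mm⁴.
Centroid: ȳ = ΣA·y / ΣA = 15.81065 mm.
Transfer each piece to the horizontal axis through the centroid using Ī + A·d² with d = y − 15.81065:
  vertical leg: d = 14.18935 mm → contributes +481284.1 mm⁴
  horizontal leg (remainder): d = -7.810651 mm → contributes +143600.3 mm⁴
Total I = 624884.4 mm⁴.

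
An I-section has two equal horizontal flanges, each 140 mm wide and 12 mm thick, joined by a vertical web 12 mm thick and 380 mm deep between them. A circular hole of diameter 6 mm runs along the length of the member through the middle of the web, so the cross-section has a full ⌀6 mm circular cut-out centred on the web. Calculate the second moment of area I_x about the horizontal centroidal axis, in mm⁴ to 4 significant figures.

Decompose the section into non-overlapping parts with the origin at the bottom-left of its bounding rectangle.
Bottom flange: 140 × 12, A = 1 680 mm², y = 6 mm, Ī = 20 160 mm⁴.
Web: 12 × 380, A = 4 560 mm², y = 202 mm, Ī = 54 872 000 mm⁴.
Top flange: 140 × 12, A = 1 680 mm², y = 398 mm, Ī = 20 160 mm⁴.
Hole (subtracted): ⌀6, A = 28.2743 mm², y = 202 mm, Ī = 63.6173 mm⁴.
By symmetry the centroid is at mid-height, ȳ = 202 mm.
Transfer each piece to the horizontal centroidal axis using Ī + A·d² with d = y − 202:
  bottom flange: d = -196 mm → contributes +64 559 040 mm⁴
  web: d = 0 mm → contributes +54 872 000 mm⁴
  top flange: d = 196 mm → contributes +64 559 040 mm⁴
  hole: d = 0 mm → contributes −63.6173 mm⁴
Total I = 183 990 016 mm⁴.

I_x ≈ 1.840 × 10⁸ mm⁴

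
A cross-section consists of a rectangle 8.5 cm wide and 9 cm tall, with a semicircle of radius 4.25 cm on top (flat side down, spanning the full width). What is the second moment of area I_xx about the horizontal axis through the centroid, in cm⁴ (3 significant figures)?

Treat the section as a set of non-overlapping primitives; coordinates are from the bounding-box lower-left.
Rectangular body: 8.5 × 9, A = 76.5 cm², y = 4.5 cm, Ī = 516.38 cm⁴.
Semicircular cap: semicircle r = 4.25, A = 28.373 cm², y = 10.804 cm, Ī = 35.809 cm⁴.
Centroid: ȳ = ΣA·y / ΣA = 6.2054 cm.
Transfer each piece to the horizontal axis through the centroid using Ī + A·d² with d = y − 6.2054:
  rectangular body: d = -1.7054 cm → contributes +738.88 cm⁴
  semicircular cap: d = 4.5983 cm → contributes +635.73 cm⁴
Total I = 1374.6 cm⁴.

I_xx ≈ 1370 cm⁴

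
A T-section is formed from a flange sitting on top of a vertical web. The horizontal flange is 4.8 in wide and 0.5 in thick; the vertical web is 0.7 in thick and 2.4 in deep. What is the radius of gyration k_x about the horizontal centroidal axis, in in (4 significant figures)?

k_x ≈ 0.8480 in

Treat the section as a set of non-overlapping primitives; coordinates are from the bounding-box lower-left.
Flange: 4.8 × 0.5, A = 2.4 in², y = 2.65 in, Ī = 0.05 in⁴.
Web: 0.7 × 2.4, A = 1.68 in², y = 1.2 in, Ī = 0.8064 in⁴.
Centroid: ȳ = ΣA·y / ΣA = 2.05294 in.
Transfer each piece to the horizontal centroidal axis using Ī + A·d² with d = y − 2.05294:
  flange: d = 0.597059 in → contributes +0.90555 in⁴
  web: d = -0.852941 in → contributes +2.02861 in⁴
Total I = 2.93416 in⁴.
Radius of gyration: k = √(I/A) = √(2.93416 / 4.08) = 0.848032 in.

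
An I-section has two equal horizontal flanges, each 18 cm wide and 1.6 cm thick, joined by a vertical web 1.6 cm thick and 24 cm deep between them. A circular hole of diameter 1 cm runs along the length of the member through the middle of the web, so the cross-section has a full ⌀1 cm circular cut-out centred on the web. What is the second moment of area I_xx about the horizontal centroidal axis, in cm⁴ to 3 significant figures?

I_xx ≈ 1.13 × 10⁴ cm⁴

Decompose the section into non-overlapping parts with the origin at the bottom-left of its bounding rectangle.
Bottom flange: 18 × 1.6, A = 28.8 cm², y = 0.8 cm, Ī = 6.144 cm⁴.
Web: 1.6 × 24, A = 38.4 cm², y = 13.6 cm, Ī = 1843.2 cm⁴.
Top flange: 18 × 1.6, A = 28.8 cm², y = 26.4 cm, Ī = 6.144 cm⁴.
Hole (subtracted): ⌀1, A = 0.7854 cm², y = 13.6 cm, Ī = 0.049087 cm⁴.
By symmetry the centroid is at mid-height, ȳ = 13.6 cm.
Transfer each piece to the horizontal centroidal axis using Ī + A·d² with d = y − 13.6:
  bottom flange: d = -12.8 cm → contributes +4724.7 cm⁴
  web: d = 0 cm → contributes +1843.2 cm⁴
  top flange: d = 12.8 cm → contributes +4724.7 cm⁴
  hole: d = 0 cm → contributes −0.049087 cm⁴
Total I = 11 293 cm⁴.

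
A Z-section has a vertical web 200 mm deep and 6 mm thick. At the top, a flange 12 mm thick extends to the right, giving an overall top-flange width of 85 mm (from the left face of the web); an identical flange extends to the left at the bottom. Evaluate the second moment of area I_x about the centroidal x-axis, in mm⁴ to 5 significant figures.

I_x ≈ 2.0776 × 10⁷ mm⁴

Decompose the section into non-overlapping parts with the origin at the bottom-left of its bounding rectangle.
Web: 6 × 200, A = 1 200 mm², y = 100 mm, Ī = 4 000 000 mm⁴.
Top flange (beyond web): 79 × 12, A = 948 mm², y = 194 mm, Ī = 11 376 mm⁴.
Bottom flange (beyond web): 79 × 12, A = 948 mm², y = 6 mm, Ī = 11 376 mm⁴.
Centroid: ȳ = ΣA·y / ΣA = 100 mm.
Transfer each piece to the centroidal x-axis using Ī + A·d² with d = y − 100:
  web: d = 0 mm → contributes +4 000 000 mm⁴
  top flange (beyond web): d = 94 mm → contributes +8 387 904 mm⁴
  bottom flange (beyond web): d = -94 mm → contributes +8 387 904 mm⁴
Total I = 20 775 808 mm⁴.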